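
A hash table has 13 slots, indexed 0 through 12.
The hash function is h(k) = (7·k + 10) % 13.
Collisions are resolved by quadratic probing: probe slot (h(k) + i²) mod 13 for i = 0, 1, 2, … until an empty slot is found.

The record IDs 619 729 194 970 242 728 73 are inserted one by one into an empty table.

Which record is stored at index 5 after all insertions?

619: h=1 -> slot 1
729: h=4 -> slot 4
194: h=3 -> slot 3
970: h=1, probe 1,2 -> slot 2
242: h=1, probe 1,2,5 -> slot 5
728: h=10 -> slot 10
73: h=1, probe 1,2,5,10,4,0 -> slot 0
Table: [73, 619, 970, 194, 729, 242, ., ., ., ., 728, ., .]

242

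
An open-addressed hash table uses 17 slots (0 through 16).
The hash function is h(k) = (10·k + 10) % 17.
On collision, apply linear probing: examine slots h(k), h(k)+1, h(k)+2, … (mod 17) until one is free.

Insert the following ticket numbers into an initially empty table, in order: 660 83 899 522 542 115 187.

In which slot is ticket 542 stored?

Insert 660: h=14, slot 14 empty => index 14.
Insert 83: h=7, slot 7 empty => index 7.
Insert 899: h=7, slot 7 occupied => index 8.
Insert 522: h=11, slot 11 empty => index 11.
Insert 542: h=7, slots 7,8 occupied => index 9.
Insert 115: h=4, slot 4 empty => index 4.
Insert 187: h=10, slot 10 empty => index 10.
Table: [-, -, -, -, 115, -, -, 83, 899, 542, 187, 522, -, -, 660, -, -]

9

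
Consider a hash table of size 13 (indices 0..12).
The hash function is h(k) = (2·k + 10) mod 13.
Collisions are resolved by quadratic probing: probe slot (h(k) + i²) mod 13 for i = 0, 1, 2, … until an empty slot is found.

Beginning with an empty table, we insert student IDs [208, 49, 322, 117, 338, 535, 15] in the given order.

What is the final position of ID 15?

0

208: h=10 → slot 10
49: h=4 → slot 4
322: h=4, probe 4,5 → slot 5
117: h=10, probe 10,11 → slot 11
338: h=10, probe 10,11,1 → slot 1
535: h=1, probe 1,2 → slot 2
15: h=1, probe 1,2,5,10,4,0 → slot 0
Table: [15, 338, 535, _, 49, 322, _, _, _, _, 208, 117, _]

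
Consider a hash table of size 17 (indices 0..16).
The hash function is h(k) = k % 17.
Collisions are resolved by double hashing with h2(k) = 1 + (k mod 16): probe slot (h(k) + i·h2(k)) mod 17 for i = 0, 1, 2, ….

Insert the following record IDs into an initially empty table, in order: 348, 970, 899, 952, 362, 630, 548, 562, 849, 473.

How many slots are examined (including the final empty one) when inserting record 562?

3

348 hashes to 8; slot 8 is free => place at 8.
970 hashes to 1; slot 1 is free => place at 1.
899 hashes to 15; slot 15 is free => place at 15.
952 hashes to 0; slot 0 is free => place at 0.
362 hashes to 5; slot 5 is free => place at 5.
630 hashes to 1, h2=7; 1,8,15,5 taken => place at 12.
548 hashes to 4; slot 4 is free => place at 4.
562 hashes to 1, h2=3; 1,4 taken => place at 7.
849 hashes to 16; slot 16 is free => place at 16.
473 hashes to 14; slot 14 is free => place at 14.
Table: [952, 970, -, -, 548, 362, -, 562, 348, -, -, -, 630, -, 473, 899, 849]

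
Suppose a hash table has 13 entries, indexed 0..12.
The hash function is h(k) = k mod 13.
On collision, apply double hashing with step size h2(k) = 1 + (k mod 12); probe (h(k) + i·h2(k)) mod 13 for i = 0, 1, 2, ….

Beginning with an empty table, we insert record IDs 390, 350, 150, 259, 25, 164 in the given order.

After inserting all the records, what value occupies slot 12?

350

390: h=0 => slot 0
350: h=12 => slot 12
150: h=7 => slot 7
259: h=12, h2=8, probe 12,7,2 => slot 2
25: h=12, h2=2, probe 12,1 => slot 1
164: h=8 => slot 8
Table: [390, 25, 259, _, _, _, _, 150, 164, _, _, _, 350]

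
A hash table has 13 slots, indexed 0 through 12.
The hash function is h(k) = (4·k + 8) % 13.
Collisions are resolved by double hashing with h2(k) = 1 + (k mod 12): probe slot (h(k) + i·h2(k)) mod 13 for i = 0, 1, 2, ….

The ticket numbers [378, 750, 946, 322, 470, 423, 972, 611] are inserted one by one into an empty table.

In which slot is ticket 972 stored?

378 hashes to 12; slot 12 is free → place at 12.
750 hashes to 5; slot 5 is free → place at 5.
946 hashes to 9; slot 9 is free → place at 9.
322 hashes to 9, h2=11; 9 taken → place at 7.
470 hashes to 3; slot 3 is free → place at 3.
423 hashes to 10; slot 10 is free → place at 10.
972 hashes to 9, h2=1; 9,10 taken → place at 11.
611 hashes to 8; slot 8 is free → place at 8.
Table: [∅, ∅, ∅, 470, ∅, 750, ∅, 322, 611, 946, 423, 972, 378]

11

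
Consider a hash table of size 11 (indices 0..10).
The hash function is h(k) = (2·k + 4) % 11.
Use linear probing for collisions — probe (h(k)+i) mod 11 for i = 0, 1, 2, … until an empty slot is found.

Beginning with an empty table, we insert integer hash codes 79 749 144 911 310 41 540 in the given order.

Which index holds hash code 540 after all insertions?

1

79 hashes to 8; slot 8 is free -> place at 8.
749 hashes to 6; slot 6 is free -> place at 6.
144 hashes to 6; 6 taken -> place at 7.
911 hashes to 0; slot 0 is free -> place at 0.
310 hashes to 8; 8 taken -> place at 9.
41 hashes to 9; 9 taken -> place at 10.
540 hashes to 6; 6,7,8,9,10,0 taken -> place at 1.
Table: [911, 540, ∅, ∅, ∅, ∅, 749, 144, 79, 310, 41]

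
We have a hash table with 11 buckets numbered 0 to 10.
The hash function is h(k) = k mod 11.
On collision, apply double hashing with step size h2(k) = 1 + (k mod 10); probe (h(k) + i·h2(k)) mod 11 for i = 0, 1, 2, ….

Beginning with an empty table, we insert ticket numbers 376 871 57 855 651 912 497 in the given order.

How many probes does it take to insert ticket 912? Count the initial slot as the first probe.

376 hashes to 2; slot 2 is free → place at 2.
871 hashes to 2, h2=2; 2 taken → place at 4.
57 hashes to 2, h2=8; 2 taken → place at 10.
855 hashes to 8; slot 8 is free → place at 8.
651 hashes to 2, h2=2; 2,4 taken → place at 6.
912 hashes to 10, h2=3; 10,2 taken → place at 5.
497 hashes to 2, h2=8; 2,10 taken → place at 7.
Table: [., ., 376, ., 871, 912, 651, 497, 855, ., 57]

3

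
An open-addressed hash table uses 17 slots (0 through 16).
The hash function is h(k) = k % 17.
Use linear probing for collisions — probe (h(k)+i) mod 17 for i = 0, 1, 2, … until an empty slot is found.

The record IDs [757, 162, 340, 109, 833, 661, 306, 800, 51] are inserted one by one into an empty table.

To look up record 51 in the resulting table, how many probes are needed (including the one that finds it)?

757 hashes to 9; slot 9 is free → place at 9.
162 hashes to 9; 9 taken → place at 10.
340 hashes to 0; slot 0 is free → place at 0.
109 hashes to 7; slot 7 is free → place at 7.
833 hashes to 0; 0 taken → place at 1.
661 hashes to 15; slot 15 is free → place at 15.
306 hashes to 0; 0,1 taken → place at 2.
800 hashes to 1; 1,2 taken → place at 3.
51 hashes to 0; 0,1,2,3 taken → place at 4.
Table: [340, 833, 306, 800, 51, —, —, 109, —, 757, 162, —, —, —, —, 661, —]
Lookup 51: h=0, probe 0,1,2,3,4 → found at 4.

5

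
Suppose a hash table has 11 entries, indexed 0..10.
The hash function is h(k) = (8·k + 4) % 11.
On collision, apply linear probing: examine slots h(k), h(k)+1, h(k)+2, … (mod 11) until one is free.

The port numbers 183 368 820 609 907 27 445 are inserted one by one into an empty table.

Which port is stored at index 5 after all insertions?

Insert 183: h=5, slot 5 empty → index 5.
Insert 368: h=0, slot 0 empty → index 0.
Insert 820: h=8, slot 8 empty → index 8.
Insert 609: h=3, slot 3 empty → index 3.
Insert 907: h=0, slot 0 occupied → index 1.
Insert 27: h=0, slots 0,1 occupied → index 2.
Insert 445: h=0, slots 0,1,2,3 occupied → index 4.
Table: [368, 907, 27, 609, 445, 183, ∅, ∅, 820, ∅, ∅]

183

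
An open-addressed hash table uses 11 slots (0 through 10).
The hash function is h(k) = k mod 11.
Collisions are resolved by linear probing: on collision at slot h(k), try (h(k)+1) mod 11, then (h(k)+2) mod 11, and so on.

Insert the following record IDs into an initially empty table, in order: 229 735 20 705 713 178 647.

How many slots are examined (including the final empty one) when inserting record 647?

7

Insert 229: h=9, slot 9 empty → index 9.
Insert 735: h=9, slot 9 occupied → index 10.
Insert 20: h=9, slots 9,10 occupied → index 0.
Insert 705: h=1, slot 1 empty → index 1.
Insert 713: h=9, slots 9,10,0,1 occupied → index 2.
Insert 178: h=2, slot 2 occupied → index 3.
Insert 647: h=9, slots 9,10,0,1,2,3 occupied → index 4.
Table: [20, 705, 713, 178, 647, —, —, —, —, 229, 735]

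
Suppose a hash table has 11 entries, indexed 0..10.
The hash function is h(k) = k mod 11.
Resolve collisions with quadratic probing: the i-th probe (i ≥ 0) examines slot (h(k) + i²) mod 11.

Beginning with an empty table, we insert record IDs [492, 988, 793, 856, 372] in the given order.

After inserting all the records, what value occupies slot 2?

372

492: h=8 → slot 8
988: h=9 → slot 9
793: h=1 → slot 1
856: h=9, probe 9,10 → slot 10
372: h=9, probe 9,10,2 → slot 2
Table: [., 793, 372, ., ., ., ., ., 492, 988, 856]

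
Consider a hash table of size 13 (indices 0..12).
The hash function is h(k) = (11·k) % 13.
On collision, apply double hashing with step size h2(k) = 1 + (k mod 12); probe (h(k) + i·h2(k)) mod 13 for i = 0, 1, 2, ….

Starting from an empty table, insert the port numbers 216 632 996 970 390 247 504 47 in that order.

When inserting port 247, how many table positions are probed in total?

216: h=10 -> slot 10
632: h=10, h2=9, probe 10,6 -> slot 6
996: h=10, h2=1, probe 10,11 -> slot 11
970: h=10, h2=11, probe 10,8 -> slot 8
390: h=0 -> slot 0
247: h=0, h2=8, probe 0,8,3 -> slot 3
504: h=6, h2=1, probe 6,7 -> slot 7
47: h=10, h2=12, probe 10,9 -> slot 9
Table: [390, ., ., 247, ., ., 632, 504, 970, 47, 216, 996, .]

3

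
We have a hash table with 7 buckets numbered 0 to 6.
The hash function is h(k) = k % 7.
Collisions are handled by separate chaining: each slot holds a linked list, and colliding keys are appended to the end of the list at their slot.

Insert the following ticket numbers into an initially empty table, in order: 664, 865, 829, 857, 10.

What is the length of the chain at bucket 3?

664 -> bucket 6
865 -> bucket 4
829 -> bucket 3
857 -> bucket 3 (collision)
10 -> bucket 3 (collision)
Final buckets:
0: _
1: _
2: _
3: 829 -> 857 -> 10
4: 865
5: _
6: 664

3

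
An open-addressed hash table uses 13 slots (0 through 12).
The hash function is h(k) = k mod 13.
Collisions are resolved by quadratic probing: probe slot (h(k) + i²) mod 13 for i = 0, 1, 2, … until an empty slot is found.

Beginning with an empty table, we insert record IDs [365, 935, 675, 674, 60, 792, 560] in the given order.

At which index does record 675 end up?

Insert 365: h=1, slot 1 empty => index 1.
Insert 935: h=12, slot 12 empty => index 12.
Insert 675: h=12, slot 12 occupied => index 0.
Insert 674: h=11, slot 11 empty => index 11.
Insert 60: h=8, slot 8 empty => index 8.
Insert 792: h=12, slots 12,0 occupied => index 3.
Insert 560: h=1, slot 1 occupied => index 2.
Table: [675, 365, 560, 792, —, —, —, —, 60, —, —, 674, 935]

0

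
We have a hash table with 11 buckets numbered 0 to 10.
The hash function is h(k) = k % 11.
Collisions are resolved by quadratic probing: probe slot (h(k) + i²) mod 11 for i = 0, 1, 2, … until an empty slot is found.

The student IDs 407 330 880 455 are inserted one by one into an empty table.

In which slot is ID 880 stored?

4

Insert 407: h=0, slot 0 empty → index 0.
Insert 330: h=0, slot 0 occupied → index 1.
Insert 880: h=0, slots 0,1 occupied → index 4.
Insert 455: h=4, slot 4 occupied → index 5.
Table: [407, 330, ∅, ∅, 880, 455, ∅, ∅, ∅, ∅, ∅]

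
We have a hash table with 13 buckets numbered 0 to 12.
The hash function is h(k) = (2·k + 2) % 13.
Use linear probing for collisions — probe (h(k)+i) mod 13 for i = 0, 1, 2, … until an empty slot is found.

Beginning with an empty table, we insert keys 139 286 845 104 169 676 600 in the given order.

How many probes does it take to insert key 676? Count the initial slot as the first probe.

5

139: h=7 → slot 7
286: h=2 → slot 2
845: h=2, probe 2,3 → slot 3
104: h=2, probe 2,3,4 → slot 4
169: h=2, probe 2,3,4,5 → slot 5
676: h=2, probe 2,3,4,5,6 → slot 6
600: h=6, probe 6,7,8 → slot 8
Table: [-, -, 286, 845, 104, 169, 676, 139, 600, -, -, -, -]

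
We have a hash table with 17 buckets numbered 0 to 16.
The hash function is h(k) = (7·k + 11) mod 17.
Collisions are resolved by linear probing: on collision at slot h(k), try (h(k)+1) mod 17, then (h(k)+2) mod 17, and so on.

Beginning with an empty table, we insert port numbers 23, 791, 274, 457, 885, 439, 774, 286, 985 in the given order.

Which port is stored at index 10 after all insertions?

286

23 hashes to 2; slot 2 is free -> place at 2.
791 hashes to 6; slot 6 is free -> place at 6.
274 hashes to 8; slot 8 is free -> place at 8.
457 hashes to 14; slot 14 is free -> place at 14.
885 hashes to 1; slot 1 is free -> place at 1.
439 hashes to 7; slot 7 is free -> place at 7.
774 hashes to 6; 6,7,8 taken -> place at 9.
286 hashes to 7; 7,8,9 taken -> place at 10.
985 hashes to 4; slot 4 is free -> place at 4.
Table: [—, 885, 23, —, 985, —, 791, 439, 274, 774, 286, —, —, —, 457, —, —]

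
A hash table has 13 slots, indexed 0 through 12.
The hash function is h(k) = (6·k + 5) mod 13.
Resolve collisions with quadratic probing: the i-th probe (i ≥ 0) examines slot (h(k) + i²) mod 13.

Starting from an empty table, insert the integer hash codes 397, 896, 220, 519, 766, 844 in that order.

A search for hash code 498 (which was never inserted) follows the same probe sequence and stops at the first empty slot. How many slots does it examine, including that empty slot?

2

397: h=8 => slot 8
896: h=12 => slot 12
220: h=12, probe 12,0 => slot 0
519: h=12, probe 12,0,3 => slot 3
766: h=12, probe 12,0,3,8,2 => slot 2
844: h=12, probe 12,0,3,8,2,11 => slot 11
Table: [220, ∅, 766, 519, ∅, ∅, ∅, ∅, 397, ∅, ∅, 844, 896]
Lookup 498: h=3, probe 3,4 → slot 4 empty, not found.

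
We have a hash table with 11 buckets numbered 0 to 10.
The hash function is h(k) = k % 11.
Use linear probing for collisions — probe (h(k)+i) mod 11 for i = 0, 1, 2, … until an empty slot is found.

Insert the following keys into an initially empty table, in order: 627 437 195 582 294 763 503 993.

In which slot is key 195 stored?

627: h=0 → slot 0
437: h=8 → slot 8
195: h=8, probe 8,9 → slot 9
582: h=10 → slot 10
294: h=8, probe 8,9,10,0,1 → slot 1
763: h=4 → slot 4
503: h=8, probe 8,9,10,0,1,2 → slot 2
993: h=3 → slot 3
Table: [627, 294, 503, 993, 763, -, -, -, 437, 195, 582]

9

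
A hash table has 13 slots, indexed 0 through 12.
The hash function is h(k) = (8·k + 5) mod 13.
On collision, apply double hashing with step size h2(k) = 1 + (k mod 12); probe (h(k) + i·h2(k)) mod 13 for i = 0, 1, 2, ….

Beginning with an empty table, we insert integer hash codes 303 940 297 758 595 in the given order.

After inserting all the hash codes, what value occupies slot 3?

940

303: h=11 -> slot 11
940: h=11, h2=5, probe 11,3 -> slot 3
297: h=2 -> slot 2
758: h=11, h2=3, probe 11,1 -> slot 1
595: h=7 -> slot 7
Table: [∅, 758, 297, 940, ∅, ∅, ∅, 595, ∅, ∅, ∅, 303, ∅]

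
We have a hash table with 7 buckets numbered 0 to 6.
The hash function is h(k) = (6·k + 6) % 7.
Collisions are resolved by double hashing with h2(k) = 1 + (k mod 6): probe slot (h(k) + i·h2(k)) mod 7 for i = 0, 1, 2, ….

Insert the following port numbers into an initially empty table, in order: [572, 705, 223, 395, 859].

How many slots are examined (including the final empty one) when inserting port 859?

5

572: h=1 → slot 1
705: h=1, h2=4, probe 1,5 → slot 5
223: h=0 → slot 0
395: h=3 → slot 3
859: h=1, h2=2, probe 1,3,5,0,2 → slot 2
Table: [223, 572, 859, 395, ∅, 705, ∅]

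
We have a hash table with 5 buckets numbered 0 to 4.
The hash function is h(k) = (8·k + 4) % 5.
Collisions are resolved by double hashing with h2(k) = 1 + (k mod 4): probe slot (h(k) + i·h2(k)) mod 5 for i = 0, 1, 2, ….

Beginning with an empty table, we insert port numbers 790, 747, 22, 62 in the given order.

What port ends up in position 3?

790 hashes to 4; slot 4 is free -> place at 4.
747 hashes to 0; slot 0 is free -> place at 0.
22 hashes to 0, h2=3; 0 taken -> place at 3.
62 hashes to 0, h2=3; 0,3 taken -> place at 1.
Table: [747, 62, ., 22, 790]

22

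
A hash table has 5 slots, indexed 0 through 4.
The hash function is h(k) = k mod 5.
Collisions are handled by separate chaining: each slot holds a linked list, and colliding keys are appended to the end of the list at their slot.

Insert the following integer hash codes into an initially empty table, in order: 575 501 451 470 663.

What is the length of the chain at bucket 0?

2

Insert 575: h=0, bucket 0 empty → new chain.
Insert 501: h=1, bucket 1 empty → new chain.
Insert 451: h=1, bucket 1 nonempty → append to chain.
Insert 470: h=0, bucket 0 nonempty → append to chain.
Insert 663: h=3, bucket 3 empty → new chain.
Final buckets:
0: 575 -> 470
1: 501 -> 451
2: -
3: 663
4: -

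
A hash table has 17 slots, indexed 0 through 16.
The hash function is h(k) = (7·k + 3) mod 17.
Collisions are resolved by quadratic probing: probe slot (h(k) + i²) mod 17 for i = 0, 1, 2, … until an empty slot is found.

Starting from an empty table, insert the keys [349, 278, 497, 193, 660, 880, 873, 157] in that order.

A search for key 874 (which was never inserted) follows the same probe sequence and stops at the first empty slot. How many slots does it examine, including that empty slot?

2

349: h=15 → slot 15
278: h=11 → slot 11
497: h=14 → slot 14
193: h=11, probe 11,12 → slot 12
660: h=16 → slot 16
880: h=9 → slot 9
873: h=11, probe 11,12,15,3 → slot 3
157: h=14, probe 14,15,1 → slot 1
Table: [_, 157, _, 873, _, _, _, _, _, 880, _, 278, 193, _, 497, 349, 660]
Lookup 874: h=1, probe 1,2 → slot 2 empty, not found.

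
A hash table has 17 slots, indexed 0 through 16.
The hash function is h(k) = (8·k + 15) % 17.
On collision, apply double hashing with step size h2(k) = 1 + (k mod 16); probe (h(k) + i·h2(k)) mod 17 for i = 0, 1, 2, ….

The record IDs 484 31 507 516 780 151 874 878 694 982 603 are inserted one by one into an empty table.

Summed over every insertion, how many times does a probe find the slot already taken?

5

Insert 484: h=11, slot 11 empty → index 11.
Insert 31: h=8, slot 8 empty → index 8.
Insert 507: h=8, h2=12, slot 8 occupied → index 3.
Insert 516: h=12, slot 12 empty → index 12.
Insert 780: h=16, slot 16 empty → index 16.
Insert 151: h=16, h2=8, slot 16 occupied → index 7.
Insert 874: h=3, h2=11, slot 3 occupied → index 14.
Insert 878: h=1, slot 1 empty → index 1.
Insert 694: h=8, h2=7, slot 8 occupied → index 15.
Insert 982: h=0, slot 0 empty → index 0.
Insert 603: h=11, h2=12, slot 11 occupied → index 6.
Table: [982, 878, ., 507, ., ., 603, 151, 31, ., ., 484, 516, ., 874, 694, 780]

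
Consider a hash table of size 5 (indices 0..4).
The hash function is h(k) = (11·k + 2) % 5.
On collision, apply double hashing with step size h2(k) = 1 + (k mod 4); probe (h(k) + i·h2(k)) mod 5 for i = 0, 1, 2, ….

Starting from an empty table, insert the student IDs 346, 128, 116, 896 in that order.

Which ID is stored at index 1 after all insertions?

896

Insert 346: h=3, slot 3 empty -> index 3.
Insert 128: h=0, slot 0 empty -> index 0.
Insert 116: h=3, h2=1, slot 3 occupied -> index 4.
Insert 896: h=3, h2=1, slots 3,4,0 occupied -> index 1.
Table: [128, 896, ∅, 346, 116]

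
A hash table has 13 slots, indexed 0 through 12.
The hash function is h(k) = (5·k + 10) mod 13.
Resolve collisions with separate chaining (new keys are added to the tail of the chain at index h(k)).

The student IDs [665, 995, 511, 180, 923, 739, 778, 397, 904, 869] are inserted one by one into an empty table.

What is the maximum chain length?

4

Insert 665: h=7, bucket 7 empty → new chain.
Insert 995: h=6, bucket 6 empty → new chain.
Insert 511: h=4, bucket 4 empty → new chain.
Insert 180: h=0, bucket 0 empty → new chain.
Insert 923: h=10, bucket 10 empty → new chain.
Insert 739: h=0, bucket 0 nonempty → append to chain.
Insert 778: h=0, bucket 0 nonempty → append to chain.
Insert 397: h=6, bucket 6 nonempty → append to chain.
Insert 904: h=6, bucket 6 nonempty → append to chain.
Insert 869: h=0, bucket 0 nonempty → append to chain.
Final buckets:
0: 180 -> 739 -> 778 -> 869
1: ∅
2: ∅
3: ∅
4: 511
5: ∅
6: 995 -> 397 -> 904
7: 665
8: ∅
9: ∅
10: 923
11: ∅
12: ∅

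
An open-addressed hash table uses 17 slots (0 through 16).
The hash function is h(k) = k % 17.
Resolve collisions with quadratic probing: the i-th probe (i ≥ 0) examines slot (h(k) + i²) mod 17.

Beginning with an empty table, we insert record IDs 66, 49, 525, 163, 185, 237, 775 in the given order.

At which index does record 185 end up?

Insert 66: h=15, slot 15 empty => index 15.
Insert 49: h=15, slot 15 occupied => index 16.
Insert 525: h=15, slots 15,16 occupied => index 2.
Insert 163: h=10, slot 10 empty => index 10.
Insert 185: h=15, slots 15,16,2 occupied => index 7.
Insert 237: h=16, slot 16 occupied => index 0.
Insert 775: h=10, slot 10 occupied => index 11.
Table: [237, -, 525, -, -, -, -, 185, -, -, 163, 775, -, -, -, 66, 49]

7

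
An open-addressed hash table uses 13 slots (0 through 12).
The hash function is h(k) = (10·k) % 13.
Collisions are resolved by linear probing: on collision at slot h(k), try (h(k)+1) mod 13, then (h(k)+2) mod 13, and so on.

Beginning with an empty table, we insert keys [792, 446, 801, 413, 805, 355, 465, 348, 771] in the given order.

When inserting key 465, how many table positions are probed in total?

2

792: h=3 → slot 3
446: h=1 → slot 1
801: h=2 → slot 2
413: h=9 → slot 9
805: h=3, probe 3,4 → slot 4
355: h=1, probe 1,2,3,4,5 → slot 5
465: h=9, probe 9,10 → slot 10
348: h=9, probe 9,10,11 → slot 11
771: h=1, probe 1,2,3,4,5,6 → slot 6
Table: [—, 446, 801, 792, 805, 355, 771, —, —, 413, 465, 348, —]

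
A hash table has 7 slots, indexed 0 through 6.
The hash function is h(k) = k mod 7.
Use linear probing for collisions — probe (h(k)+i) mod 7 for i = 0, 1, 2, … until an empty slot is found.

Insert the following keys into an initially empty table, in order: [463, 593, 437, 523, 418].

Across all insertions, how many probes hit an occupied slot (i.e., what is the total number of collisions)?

3

463: h=1 -> slot 1
593: h=5 -> slot 5
437: h=3 -> slot 3
523: h=5, probe 5,6 -> slot 6
418: h=5, probe 5,6,0 -> slot 0
Table: [418, 463, _, 437, _, 593, 523]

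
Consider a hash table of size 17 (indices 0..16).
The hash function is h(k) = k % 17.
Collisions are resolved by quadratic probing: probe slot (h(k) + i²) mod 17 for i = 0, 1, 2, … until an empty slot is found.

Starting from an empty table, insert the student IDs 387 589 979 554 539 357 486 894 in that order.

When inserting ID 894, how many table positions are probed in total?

387 hashes to 13; slot 13 is free => place at 13.
589 hashes to 11; slot 11 is free => place at 11.
979 hashes to 10; slot 10 is free => place at 10.
554 hashes to 10; 10,11 taken => place at 14.
539 hashes to 12; slot 12 is free => place at 12.
357 hashes to 0; slot 0 is free => place at 0.
486 hashes to 10; 10,11,14 taken => place at 2.
894 hashes to 10; 10,11,14,2 taken => place at 9.
Table: [357, -, 486, -, -, -, -, -, -, 894, 979, 589, 539, 387, 554, -, -]

5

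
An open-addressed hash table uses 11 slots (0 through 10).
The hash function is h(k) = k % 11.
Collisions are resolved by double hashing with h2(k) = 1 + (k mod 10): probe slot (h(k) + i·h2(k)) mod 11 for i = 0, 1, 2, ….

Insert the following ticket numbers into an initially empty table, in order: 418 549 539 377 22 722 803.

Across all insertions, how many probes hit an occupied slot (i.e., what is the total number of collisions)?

418: h=0 => slot 0
549: h=10 => slot 10
539: h=0, h2=10, probe 0,10,9 => slot 9
377: h=3 => slot 3
22: h=0, h2=3, probe 0,3,6 => slot 6
722: h=7 => slot 7
803: h=0, h2=4, probe 0,4 => slot 4
Table: [418, ., ., 377, 803, ., 22, 722, ., 539, 549]

5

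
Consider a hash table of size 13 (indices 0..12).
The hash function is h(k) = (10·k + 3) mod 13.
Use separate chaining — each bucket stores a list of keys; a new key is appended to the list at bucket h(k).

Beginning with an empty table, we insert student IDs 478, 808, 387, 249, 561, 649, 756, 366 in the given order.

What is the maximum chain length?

478 -> bucket 12
808 -> bucket 10
387 -> bucket 12 (collision)
249 -> bucket 10 (collision)
561 -> bucket 10 (collision)
649 -> bucket 6
756 -> bucket 10 (collision)
366 -> bucket 10 (collision)
Final buckets:
0: -
1: -
2: -
3: -
4: -
5: -
6: 649
7: -
8: -
9: -
10: 808 -> 249 -> 561 -> 756 -> 366
11: -
12: 478 -> 387

5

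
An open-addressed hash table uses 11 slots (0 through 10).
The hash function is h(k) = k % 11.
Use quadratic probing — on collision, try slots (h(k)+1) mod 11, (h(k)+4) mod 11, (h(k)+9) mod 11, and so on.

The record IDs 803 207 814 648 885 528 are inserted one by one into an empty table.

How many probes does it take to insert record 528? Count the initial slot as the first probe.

3

Insert 803: h=0, slot 0 empty => index 0.
Insert 207: h=9, slot 9 empty => index 9.
Insert 814: h=0, slot 0 occupied => index 1.
Insert 648: h=10, slot 10 empty => index 10.
Insert 885: h=5, slot 5 empty => index 5.
Insert 528: h=0, slots 0,1 occupied => index 4.
Table: [803, 814, ∅, ∅, 528, 885, ∅, ∅, ∅, 207, 648]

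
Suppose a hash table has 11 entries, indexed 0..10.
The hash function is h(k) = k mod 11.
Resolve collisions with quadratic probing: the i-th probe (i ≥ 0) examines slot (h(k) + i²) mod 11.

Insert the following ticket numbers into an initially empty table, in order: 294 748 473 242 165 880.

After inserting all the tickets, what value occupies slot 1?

294 hashes to 8; slot 8 is free -> place at 8.
748 hashes to 0; slot 0 is free -> place at 0.
473 hashes to 0; 0 taken -> place at 1.
242 hashes to 0; 0,1 taken -> place at 4.
165 hashes to 0; 0,1,4 taken -> place at 9.
880 hashes to 0; 0,1,4,9 taken -> place at 5.
Table: [748, 473, ∅, ∅, 242, 880, ∅, ∅, 294, 165, ∅]

473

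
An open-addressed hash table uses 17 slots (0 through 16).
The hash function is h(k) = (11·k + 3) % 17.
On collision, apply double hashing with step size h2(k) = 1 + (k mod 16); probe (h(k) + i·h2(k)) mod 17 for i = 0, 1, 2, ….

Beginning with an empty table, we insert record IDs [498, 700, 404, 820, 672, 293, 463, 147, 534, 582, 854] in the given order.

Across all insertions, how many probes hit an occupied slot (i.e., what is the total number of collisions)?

498 hashes to 7; slot 7 is free -> place at 7.
700 hashes to 2; slot 2 is free -> place at 2.
404 hashes to 10; slot 10 is free -> place at 10.
820 hashes to 13; slot 13 is free -> place at 13.
672 hashes to 0; slot 0 is free -> place at 0.
293 hashes to 13, h2=6; 13,2 taken -> place at 8.
463 hashes to 13, h2=16; 13 taken -> place at 12.
147 hashes to 5; slot 5 is free -> place at 5.
534 hashes to 12, h2=7; 12,2 taken -> place at 9.
582 hashes to 13, h2=7; 13 taken -> place at 3.
854 hashes to 13, h2=7; 13,3,10,0,7 taken -> place at 14.
Table: [672, ∅, 700, 582, ∅, 147, ∅, 498, 293, 534, 404, ∅, 463, 820, 854, ∅, ∅]

11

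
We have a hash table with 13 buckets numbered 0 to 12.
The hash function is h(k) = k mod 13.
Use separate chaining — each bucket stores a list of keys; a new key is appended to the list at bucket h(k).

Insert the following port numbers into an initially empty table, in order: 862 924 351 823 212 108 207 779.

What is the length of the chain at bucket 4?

4

862 → bucket 4
924 → bucket 1
351 → bucket 0
823 → bucket 4 (collision)
212 → bucket 4 (collision)
108 → bucket 4 (collision)
207 → bucket 12
779 → bucket 12 (collision)
Final buckets:
0: 351
1: 924
2: -
3: -
4: 862 -> 823 -> 212 -> 108
5: -
6: -
7: -
8: -
9: -
10: -
11: -
12: 207 -> 779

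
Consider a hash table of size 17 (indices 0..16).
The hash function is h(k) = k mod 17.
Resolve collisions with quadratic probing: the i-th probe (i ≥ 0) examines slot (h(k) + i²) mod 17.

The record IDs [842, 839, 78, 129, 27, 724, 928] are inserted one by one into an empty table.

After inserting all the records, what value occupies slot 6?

842 hashes to 9; slot 9 is free → place at 9.
839 hashes to 6; slot 6 is free → place at 6.
78 hashes to 10; slot 10 is free → place at 10.
129 hashes to 10; 10 taken → place at 11.
27 hashes to 10; 10,11 taken → place at 14.
724 hashes to 10; 10,11,14 taken → place at 2.
928 hashes to 10; 10,11,14,2,9 taken → place at 1.
Table: [∅, 928, 724, ∅, ∅, ∅, 839, ∅, ∅, 842, 78, 129, ∅, ∅, 27, ∅, ∅]

839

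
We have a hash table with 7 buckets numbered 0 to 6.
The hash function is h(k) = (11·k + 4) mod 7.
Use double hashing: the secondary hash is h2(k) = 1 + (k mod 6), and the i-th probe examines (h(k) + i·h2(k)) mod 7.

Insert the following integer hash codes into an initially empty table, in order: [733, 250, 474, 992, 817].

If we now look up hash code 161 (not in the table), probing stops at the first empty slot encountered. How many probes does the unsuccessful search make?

3

Insert 733: h=3, slot 3 empty -> index 3.
Insert 250: h=3, h2=5, slot 3 occupied -> index 1.
Insert 474: h=3, h2=1, slot 3 occupied -> index 4.
Insert 992: h=3, h2=3, slot 3 occupied -> index 6.
Insert 817: h=3, h2=2, slot 3 occupied -> index 5.
Table: [_, 250, _, 733, 474, 817, 992]
Lookup 161: h=4, h2=6, probe 4,3,2 → slot 2 empty, not found.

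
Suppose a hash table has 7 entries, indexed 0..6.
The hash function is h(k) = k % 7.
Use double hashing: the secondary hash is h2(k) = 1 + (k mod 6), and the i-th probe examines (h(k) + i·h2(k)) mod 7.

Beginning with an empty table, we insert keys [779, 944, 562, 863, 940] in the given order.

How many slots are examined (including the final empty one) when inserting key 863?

2

779: h=2 => slot 2
944: h=6 => slot 6
562: h=2, h2=5, probe 2,0 => slot 0
863: h=2, h2=6, probe 2,1 => slot 1
940: h=2, h2=5, probe 2,0,5 => slot 5
Table: [562, 863, 779, —, —, 940, 944]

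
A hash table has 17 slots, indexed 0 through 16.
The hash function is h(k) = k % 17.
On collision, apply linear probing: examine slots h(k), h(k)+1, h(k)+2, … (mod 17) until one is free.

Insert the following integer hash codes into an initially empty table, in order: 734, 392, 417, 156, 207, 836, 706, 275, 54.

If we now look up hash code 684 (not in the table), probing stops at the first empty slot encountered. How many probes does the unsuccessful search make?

Insert 734: h=3, slot 3 empty => index 3.
Insert 392: h=1, slot 1 empty => index 1.
Insert 417: h=9, slot 9 empty => index 9.
Insert 156: h=3, slot 3 occupied => index 4.
Insert 207: h=3, slots 3,4 occupied => index 5.
Insert 836: h=3, slots 3,4,5 occupied => index 6.
Insert 706: h=9, slot 9 occupied => index 10.
Insert 275: h=3, slots 3,4,5,6 occupied => index 7.
Insert 54: h=3, slots 3,4,5,6,7 occupied => index 8.
Table: [—, 392, —, 734, 156, 207, 836, 275, 54, 417, 706, —, —, —, —, —, —]
Lookup 684: h=4, probe 4,5,6,7,8,9,10,11 → slot 11 empty, not found.

8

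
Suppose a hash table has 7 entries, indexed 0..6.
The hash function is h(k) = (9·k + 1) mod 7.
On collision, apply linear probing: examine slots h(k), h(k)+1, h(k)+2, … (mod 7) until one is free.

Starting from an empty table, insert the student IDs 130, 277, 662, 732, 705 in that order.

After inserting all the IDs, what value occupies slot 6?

705

Insert 130: h=2, slot 2 empty -> index 2.
Insert 277: h=2, slot 2 occupied -> index 3.
Insert 662: h=2, slots 2,3 occupied -> index 4.
Insert 732: h=2, slots 2,3,4 occupied -> index 5.
Insert 705: h=4, slots 4,5 occupied -> index 6.
Table: [., ., 130, 277, 662, 732, 705]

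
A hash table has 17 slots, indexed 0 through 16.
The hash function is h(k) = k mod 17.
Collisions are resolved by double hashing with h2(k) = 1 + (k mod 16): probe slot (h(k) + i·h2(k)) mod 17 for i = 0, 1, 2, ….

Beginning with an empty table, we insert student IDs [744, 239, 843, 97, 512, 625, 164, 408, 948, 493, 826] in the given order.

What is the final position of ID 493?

14

744: h=13 -> slot 13
239: h=1 -> slot 1
843: h=10 -> slot 10
97: h=12 -> slot 12
512: h=2 -> slot 2
625: h=13, h2=2, probe 13,15 -> slot 15
164: h=11 -> slot 11
408: h=0 -> slot 0
948: h=13, h2=5, probe 13,1,6 -> slot 6
493: h=0, h2=14, probe 0,14 -> slot 14
826: h=10, h2=11, probe 10,4 -> slot 4
Table: [408, 239, 512, ., 826, ., 948, ., ., ., 843, 164, 97, 744, 493, 625, .]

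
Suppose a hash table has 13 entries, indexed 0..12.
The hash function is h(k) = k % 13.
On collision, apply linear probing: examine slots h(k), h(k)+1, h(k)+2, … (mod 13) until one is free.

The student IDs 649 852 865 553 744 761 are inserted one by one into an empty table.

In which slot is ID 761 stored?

Insert 649: h=12, slot 12 empty -> index 12.
Insert 852: h=7, slot 7 empty -> index 7.
Insert 865: h=7, slot 7 occupied -> index 8.
Insert 553: h=7, slots 7,8 occupied -> index 9.
Insert 744: h=3, slot 3 empty -> index 3.
Insert 761: h=7, slots 7,8,9 occupied -> index 10.
Table: [., ., ., 744, ., ., ., 852, 865, 553, 761, ., 649]

10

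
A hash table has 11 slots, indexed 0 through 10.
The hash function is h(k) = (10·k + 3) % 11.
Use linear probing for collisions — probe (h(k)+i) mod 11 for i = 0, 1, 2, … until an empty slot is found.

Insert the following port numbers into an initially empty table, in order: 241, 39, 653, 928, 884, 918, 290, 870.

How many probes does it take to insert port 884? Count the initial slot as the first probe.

3

241: h=4 → slot 4
39: h=8 → slot 8
653: h=10 → slot 10
928: h=10, probe 10,0 → slot 0
884: h=10, probe 10,0,1 → slot 1
918: h=9 → slot 9
290: h=10, probe 10,0,1,2 → slot 2
870: h=2, probe 2,3 → slot 3
Table: [928, 884, 290, 870, 241, ∅, ∅, ∅, 39, 918, 653]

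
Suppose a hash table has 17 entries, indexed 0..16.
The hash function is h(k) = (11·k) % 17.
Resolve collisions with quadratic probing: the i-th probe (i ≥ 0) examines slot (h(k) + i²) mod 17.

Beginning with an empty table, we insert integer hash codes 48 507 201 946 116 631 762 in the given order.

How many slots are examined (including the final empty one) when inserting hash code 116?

48: h=1 => slot 1
507: h=1, probe 1,2 => slot 2
201: h=1, probe 1,2,5 => slot 5
946: h=2, probe 2,3 => slot 3
116: h=1, probe 1,2,5,10 => slot 10
631: h=5, probe 5,6 => slot 6
762: h=1, probe 1,2,5,10,0 => slot 0
Table: [762, 48, 507, 946, —, 201, 631, —, —, —, 116, —, —, —, —, —, —]

4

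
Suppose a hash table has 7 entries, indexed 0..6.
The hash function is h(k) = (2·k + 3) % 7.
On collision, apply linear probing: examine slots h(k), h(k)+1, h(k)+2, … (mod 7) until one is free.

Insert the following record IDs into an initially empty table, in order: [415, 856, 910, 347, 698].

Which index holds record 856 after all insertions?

415: h=0 -> slot 0
856: h=0, probe 0,1 -> slot 1
910: h=3 -> slot 3
347: h=4 -> slot 4
698: h=6 -> slot 6
Table: [415, 856, —, 910, 347, —, 698]

1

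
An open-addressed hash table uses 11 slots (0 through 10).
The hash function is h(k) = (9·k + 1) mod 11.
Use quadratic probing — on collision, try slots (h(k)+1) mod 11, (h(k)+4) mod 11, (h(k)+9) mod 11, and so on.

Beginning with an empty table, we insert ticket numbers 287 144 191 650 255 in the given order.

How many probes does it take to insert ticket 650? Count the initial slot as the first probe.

3

287 hashes to 10; slot 10 is free → place at 10.
144 hashes to 10; 10 taken → place at 0.
191 hashes to 4; slot 4 is free → place at 4.
650 hashes to 10; 10,0 taken → place at 3.
255 hashes to 8; slot 8 is free → place at 8.
Table: [144, ., ., 650, 191, ., ., ., 255, ., 287]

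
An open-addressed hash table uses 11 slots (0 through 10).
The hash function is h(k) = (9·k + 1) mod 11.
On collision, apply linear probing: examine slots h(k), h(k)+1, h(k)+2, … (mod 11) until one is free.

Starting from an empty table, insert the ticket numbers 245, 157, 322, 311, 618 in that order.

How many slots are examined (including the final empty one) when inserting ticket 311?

4

245: h=6 => slot 6
157: h=6, probe 6,7 => slot 7
322: h=6, probe 6,7,8 => slot 8
311: h=6, probe 6,7,8,9 => slot 9
618: h=8, probe 8,9,10 => slot 10
Table: [_, _, _, _, _, _, 245, 157, 322, 311, 618]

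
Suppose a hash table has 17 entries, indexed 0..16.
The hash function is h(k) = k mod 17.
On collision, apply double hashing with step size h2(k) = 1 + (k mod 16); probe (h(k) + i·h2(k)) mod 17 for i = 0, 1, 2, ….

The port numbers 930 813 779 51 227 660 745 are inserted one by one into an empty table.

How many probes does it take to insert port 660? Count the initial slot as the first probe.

930 hashes to 12; slot 12 is free => place at 12.
813 hashes to 14; slot 14 is free => place at 14.
779 hashes to 14, h2=12; 14 taken => place at 9.
51 hashes to 0; slot 0 is free => place at 0.
227 hashes to 6; slot 6 is free => place at 6.
660 hashes to 14, h2=5; 14 taken => place at 2.
745 hashes to 14, h2=10; 14 taken => place at 7.
Table: [51, —, 660, —, —, —, 227, 745, —, 779, —, —, 930, —, 813, —, —]

2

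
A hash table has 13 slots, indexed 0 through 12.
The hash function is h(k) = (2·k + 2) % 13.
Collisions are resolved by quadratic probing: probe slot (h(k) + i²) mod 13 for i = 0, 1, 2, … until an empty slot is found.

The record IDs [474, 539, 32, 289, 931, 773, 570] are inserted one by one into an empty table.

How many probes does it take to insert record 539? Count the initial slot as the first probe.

2

474 hashes to 1; slot 1 is free → place at 1.
539 hashes to 1; 1 taken → place at 2.
32 hashes to 1; 1,2 taken → place at 5.
289 hashes to 8; slot 8 is free → place at 8.
931 hashes to 5; 5 taken → place at 6.
773 hashes to 1; 1,2,5 taken → place at 10.
570 hashes to 11; slot 11 is free → place at 11.
Table: [_, 474, 539, _, _, 32, 931, _, 289, _, 773, 570, _]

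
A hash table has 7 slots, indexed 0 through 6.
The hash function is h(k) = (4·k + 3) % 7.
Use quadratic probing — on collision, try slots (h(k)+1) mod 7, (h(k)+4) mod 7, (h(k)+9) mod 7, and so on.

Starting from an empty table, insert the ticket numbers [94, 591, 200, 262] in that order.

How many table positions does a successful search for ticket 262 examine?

94 hashes to 1; slot 1 is free => place at 1.
591 hashes to 1; 1 taken => place at 2.
200 hashes to 5; slot 5 is free => place at 5.
262 hashes to 1; 1,2,5 taken => place at 3.
Table: [-, 94, 591, 262, -, 200, -]
Lookup 262: h=1, probe 1,2,5,3 → found at 3.

4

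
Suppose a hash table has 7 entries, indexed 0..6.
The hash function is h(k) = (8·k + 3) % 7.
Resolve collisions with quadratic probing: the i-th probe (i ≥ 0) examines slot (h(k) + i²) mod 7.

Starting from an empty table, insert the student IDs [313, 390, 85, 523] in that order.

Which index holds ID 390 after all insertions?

313 hashes to 1; slot 1 is free → place at 1.
390 hashes to 1; 1 taken → place at 2.
85 hashes to 4; slot 4 is free → place at 4.
523 hashes to 1; 1,2 taken → place at 5.
Table: [., 313, 390, ., 85, 523, .]

2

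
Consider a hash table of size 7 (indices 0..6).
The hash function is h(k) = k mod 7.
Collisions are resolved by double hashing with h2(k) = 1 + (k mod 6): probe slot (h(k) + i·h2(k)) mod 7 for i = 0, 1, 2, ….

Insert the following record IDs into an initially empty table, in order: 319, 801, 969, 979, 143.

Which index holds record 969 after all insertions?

Insert 319: h=4, slot 4 empty => index 4.
Insert 801: h=3, slot 3 empty => index 3.
Insert 969: h=3, h2=4, slot 3 occupied => index 0.
Insert 979: h=6, slot 6 empty => index 6.
Insert 143: h=3, h2=6, slot 3 occupied => index 2.
Table: [969, ∅, 143, 801, 319, ∅, 979]

0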